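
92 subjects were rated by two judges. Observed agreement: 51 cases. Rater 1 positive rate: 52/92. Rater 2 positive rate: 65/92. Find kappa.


P_o = 51/92 = 0.554348
P_e = (52*65 + 40*27) / 8464 = 0.526938
kappa = (P_o - P_e) / (1 - P_e)
kappa = (0.554348 - 0.526938) / (1 - 0.526938)
kappa = 0.0579

0.0579


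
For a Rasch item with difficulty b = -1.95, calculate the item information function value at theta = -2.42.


P = 1/(1+exp(-(-2.42--1.95))) = 0.3846
I = P*(1-P) = 0.3846 * 0.6154
I = 0.2367

0.2367


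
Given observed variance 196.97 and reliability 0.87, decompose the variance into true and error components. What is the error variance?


var_true = rxx * var_obs = 0.87 * 196.97 = 171.3639
var_error = var_obs - var_true
var_error = 196.97 - 171.3639
var_error = 25.6061

25.6061


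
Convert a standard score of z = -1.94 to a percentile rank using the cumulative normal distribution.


CDF(z) = 0.5 * (1 + erf(z/sqrt(2)))
erf(-1.3718) = -0.9476
CDF = 0.0262
Percentile rank = 0.0262 * 100 = 2.62

2.62


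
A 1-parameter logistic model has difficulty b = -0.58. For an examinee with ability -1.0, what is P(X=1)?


theta - b = -1.0 - -0.58 = -0.42
exp(-(theta - b)) = exp(0.42) = 1.522
P = 1 / (1 + 1.522)
P = 0.3965

0.3965


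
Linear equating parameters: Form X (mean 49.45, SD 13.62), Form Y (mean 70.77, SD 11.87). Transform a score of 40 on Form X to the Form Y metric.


slope = SD_Y / SD_X = 11.87 / 13.62 ~ 0.8715
intercept = mean_Y - slope * mean_X = 70.77 - (11.87 / 13.62) * 49.45 ~ 27.6737
Y = slope * X + intercept. To avoid rounding drift from the rounded slope/intercept, evaluate the equivalent form Y = mean_Y + SD_Y * (X - mean_X) / SD_X at full precision:
Y = 70.77 + 11.87 * (40 - 49.45) / 13.62
Y = 70.77 - 11.87 * 9.45 / 13.62
Y = 70.77 - 112.1715 / 13.62
Y = 70.77 - 8.2358
Y = 62.5342

62.5342


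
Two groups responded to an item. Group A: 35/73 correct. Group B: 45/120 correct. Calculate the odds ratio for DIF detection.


Odds_A = 35/38 = 0.9211
Odds_B = 45/75 = 0.6
OR = Odds_A / Odds_B = 0.9211 / 0.6
Exactly, OR = (35 * 75) / (38 * 45) = 2625 / 1710
OR = 1.5351

1.5351


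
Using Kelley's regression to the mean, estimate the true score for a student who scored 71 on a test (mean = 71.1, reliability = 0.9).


T_est = rxx * X + (1 - rxx) * mean
T_est = 0.9 * 71 + 0.1 * 71.1
T_est = 63.9 + 7.11
T_est = 71.01

71.01


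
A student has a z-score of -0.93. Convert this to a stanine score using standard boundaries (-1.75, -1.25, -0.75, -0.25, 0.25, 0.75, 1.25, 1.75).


Stanine boundaries: [-1.75, -1.25, -0.75, -0.25, 0.25, 0.75, 1.25, 1.75]
z = -0.93
Check each boundary:
  z >= -1.75 -> could be stanine 2
  z >= -1.25 -> could be stanine 3
  z < -0.75
  z < -0.25
  z < 0.25
  z < 0.75
  z < 1.25
  z < 1.75
Highest qualifying boundary gives stanine = 3

3


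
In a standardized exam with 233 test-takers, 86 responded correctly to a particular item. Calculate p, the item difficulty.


Item difficulty p = number correct / total examinees
p = 86 / 233
p = 0.3691

0.3691


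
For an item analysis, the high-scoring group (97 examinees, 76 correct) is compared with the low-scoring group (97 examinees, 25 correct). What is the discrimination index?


p_upper = 76/97 = 0.7835
p_lower = 25/97 = 0.2577
D = 0.7835 - 0.2577 = 0.5258

0.5258


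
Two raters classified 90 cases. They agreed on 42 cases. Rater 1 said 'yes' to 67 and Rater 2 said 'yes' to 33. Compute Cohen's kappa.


P_o = 42/90 = 0.466667
P_e = (67*33 + 23*57) / 8100 = 0.434815
kappa = (P_o - P_e) / (1 - P_e)
kappa = (0.466667 - 0.434815) / (1 - 0.434815)
kappa = 0.0564

0.0564


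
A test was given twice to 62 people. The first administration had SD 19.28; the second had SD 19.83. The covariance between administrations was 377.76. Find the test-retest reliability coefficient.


r = cov(X,Y) / (SD_X * SD_Y)
r = 377.76 / (19.28 * 19.83)
r = 377.76 / 382.3224
r = 0.9881

0.9881


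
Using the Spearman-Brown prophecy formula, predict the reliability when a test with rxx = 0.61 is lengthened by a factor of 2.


r_new = (n * rxx) / (1 + (n-1) * rxx)
r_new = (2 * 0.61) / (1 + 1 * 0.61)
r_new = 1.22 / 1.61
r_new = 0.7578

0.7578


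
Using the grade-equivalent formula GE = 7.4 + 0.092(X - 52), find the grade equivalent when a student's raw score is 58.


raw - median = 58 - 52 = 6
slope * diff = 0.092 * 6 = 0.552
GE = 7.4 + 0.552
GE = 7.952

7.952


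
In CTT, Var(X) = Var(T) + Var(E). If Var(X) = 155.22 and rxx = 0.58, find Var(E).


var_true = rxx * var_obs = 0.58 * 155.22 = 90.0276
var_error = var_obs - var_true
var_error = 155.22 - 90.0276
var_error = 65.1924

65.1924


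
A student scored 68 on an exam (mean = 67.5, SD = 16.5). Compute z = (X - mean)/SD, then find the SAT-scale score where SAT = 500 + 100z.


z = (X - mean) / SD = (68 - 67.5) / 16.5
z = 0.5 / 16.5
z = 0.0303
SAT-scale = SAT = 500 + 100z
Carry z at full precision (z = 0.5 / 16.5) into the conversion:
SAT-scale = 500 + 100 * (0.5 / 16.5) = 500 + 50 / 16.5
SAT-scale = 500 + 3.0303
SAT-scale = 503.0303

503.0303


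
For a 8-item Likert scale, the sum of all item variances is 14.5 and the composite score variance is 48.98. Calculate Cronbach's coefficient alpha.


alpha = (k/(k-1)) * (1 - sum(si^2)/s_total^2)
= (8/7) * (1 - 14.5/48.98)
alpha = 0.8045

0.8045


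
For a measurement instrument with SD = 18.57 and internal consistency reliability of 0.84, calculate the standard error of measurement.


SEM = SD * sqrt(1 - rxx)
SEM = 18.57 * sqrt(1 - 0.84)
SEM = 18.57 * sqrt(0.16) = 18.57 * 0.4
SEM = 7.428

7.428


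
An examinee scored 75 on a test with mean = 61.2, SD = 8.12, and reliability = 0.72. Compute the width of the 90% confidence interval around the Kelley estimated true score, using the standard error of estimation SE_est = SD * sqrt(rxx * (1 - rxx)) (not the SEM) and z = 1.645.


True score estimate = 0.72*75 + 0.28*61.2 = 71.136
SE_est = SD * sqrt(rxx * (1 - rxx)) = 8.12 * sqrt(0.72 * 0.28) = 8.12 * sqrt(0.2016) = 3.645871
CI = T_est +/- z * SE_est, so width = 2 * z * SE_est = 2 * 1.645 * 3.645871
Width = 11.9949

11.9949


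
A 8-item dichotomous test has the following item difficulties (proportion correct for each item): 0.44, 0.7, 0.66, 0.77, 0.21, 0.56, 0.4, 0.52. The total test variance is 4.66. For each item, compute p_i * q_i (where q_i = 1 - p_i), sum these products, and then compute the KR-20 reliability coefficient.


For each item, compute p_i * q_i:
  Item 1: 0.44 * 0.56 = 0.2464
  Item 2: 0.7 * 0.3 = 0.21
  Item 3: 0.66 * 0.34 = 0.2244
  Item 4: 0.77 * 0.23 = 0.1771
  Item 5: 0.21 * 0.79 = 0.1659
  Item 6: 0.56 * 0.44 = 0.2464
  Item 7: 0.4 * 0.6 = 0.24
  Item 8: 0.52 * 0.48 = 0.2496
Sum(p_i * q_i) = 0.2464 + 0.21 + 0.2244 + 0.1771 + 0.1659 + 0.2464 + 0.24 + 0.2496 = 1.7598
KR-20 = (k/(k-1)) * (1 - Sum(p_i*q_i) / Var_total)
= (8/7) * (1 - 1.7598/4.66)
= 1.1429 * 0.6224
KR-20 = 0.7113

0.7113


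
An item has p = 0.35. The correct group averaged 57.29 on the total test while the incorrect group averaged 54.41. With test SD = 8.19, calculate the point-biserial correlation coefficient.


q = 1 - p = 0.65
rpb = ((M1 - M0) / SD) * sqrt(p * q)
rpb = ((57.29 - 54.41) / 8.19) * sqrt(0.35 * 0.65)
rpb = 0.1677

0.1677


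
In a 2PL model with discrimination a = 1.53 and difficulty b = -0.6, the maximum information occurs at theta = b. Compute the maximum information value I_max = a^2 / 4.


For 2PL, max info at theta = b = -0.6
I_max = a^2 / 4 = 1.53^2 / 4
= 2.3409 / 4
I_max = 0.5852

0.5852


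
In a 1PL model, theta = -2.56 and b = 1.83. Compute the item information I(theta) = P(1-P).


P = 1/(1+exp(-(-2.56-1.83))) = 0.0122
I = P*(1-P) = 0.0122 * 0.9878
I = 0.0121

0.0121


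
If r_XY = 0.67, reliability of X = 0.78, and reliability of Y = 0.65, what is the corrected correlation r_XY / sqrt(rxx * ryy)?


r_corrected = rxy / sqrt(rxx * ryy)
= 0.67 / sqrt(0.78 * 0.65)
= 0.67 / sqrt(0.507)
= 0.67 / 0.712039
r_corrected = 0.941

0.941


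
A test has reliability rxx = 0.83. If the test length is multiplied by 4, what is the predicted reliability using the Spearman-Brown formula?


r_new = (n * rxx) / (1 + (n-1) * rxx)
r_new = (4 * 0.83) / (1 + 3 * 0.83)
r_new = 3.32 / 3.49
r_new = 0.9513

0.9513


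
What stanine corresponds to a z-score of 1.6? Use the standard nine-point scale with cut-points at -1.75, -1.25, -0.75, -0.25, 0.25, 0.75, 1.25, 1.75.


Stanine boundaries: [-1.75, -1.25, -0.75, -0.25, 0.25, 0.75, 1.25, 1.75]
z = 1.6
Check each boundary:
  z >= -1.75 -> could be stanine 2
  z >= -1.25 -> could be stanine 3
  z >= -0.75 -> could be stanine 4
  z >= -0.25 -> could be stanine 5
  z >= 0.25 -> could be stanine 6
  z >= 0.75 -> could be stanine 7
  z >= 1.25 -> could be stanine 8
  z < 1.75
Highest qualifying boundary gives stanine = 8

8


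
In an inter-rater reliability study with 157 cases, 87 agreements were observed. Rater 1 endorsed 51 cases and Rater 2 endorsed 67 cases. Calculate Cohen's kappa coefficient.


P_o = 87/157 = 0.55414
P_e = (51*67 + 106*90) / 24649 = 0.52566
kappa = (P_o - P_e) / (1 - P_e)
kappa = (0.55414 - 0.52566) / (1 - 0.52566)
kappa = 0.06

0.06


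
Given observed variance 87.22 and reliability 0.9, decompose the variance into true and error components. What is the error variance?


var_true = rxx * var_obs = 0.9 * 87.22 = 78.498
var_error = var_obs - var_true
var_error = 87.22 - 78.498
var_error = 8.722

8.722


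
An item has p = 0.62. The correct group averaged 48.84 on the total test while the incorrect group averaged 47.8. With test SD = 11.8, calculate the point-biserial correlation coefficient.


q = 1 - p = 0.38
rpb = ((M1 - M0) / SD) * sqrt(p * q)
rpb = ((48.84 - 47.8) / 11.8) * sqrt(0.62 * 0.38)
rpb = 0.0428

0.0428


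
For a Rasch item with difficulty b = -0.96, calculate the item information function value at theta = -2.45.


P = 1/(1+exp(-(-2.45--0.96))) = 0.1839
I = P*(1-P) = 0.1839 * 0.8161
I = 0.1501

0.1501


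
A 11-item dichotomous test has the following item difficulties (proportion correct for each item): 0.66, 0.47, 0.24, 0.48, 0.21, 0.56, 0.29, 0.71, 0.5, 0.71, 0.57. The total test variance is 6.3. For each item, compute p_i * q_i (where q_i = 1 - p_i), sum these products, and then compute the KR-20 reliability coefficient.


For each item, compute p_i * q_i:
  Item 1: 0.66 * 0.34 = 0.2244
  Item 2: 0.47 * 0.53 = 0.2491
  Item 3: 0.24 * 0.76 = 0.1824
  Item 4: 0.48 * 0.52 = 0.2496
  Item 5: 0.21 * 0.79 = 0.1659
  Item 6: 0.56 * 0.44 = 0.2464
  Item 7: 0.29 * 0.71 = 0.2059
  Item 8: 0.71 * 0.29 = 0.2059
  Item 9: 0.5 * 0.5 = 0.25
  Item 10: 0.71 * 0.29 = 0.2059
  Item 11: 0.57 * 0.43 = 0.2451
Sum(p_i * q_i) = 0.2244 + 0.2491 + 0.1824 + 0.2496 + 0.1659 + 0.2464 + 0.2059 + 0.2059 + 0.25 + 0.2059 + 0.2451 = 2.4306
KR-20 = (k/(k-1)) * (1 - Sum(p_i*q_i) / Var_total)
= (11/10) * (1 - 2.4306/6.3)
= 1.1 * 0.6142
KR-20 = 0.6756

0.6756


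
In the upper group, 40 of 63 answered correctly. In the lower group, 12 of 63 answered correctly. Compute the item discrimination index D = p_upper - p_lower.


p_upper = 40/63 = 0.6349
p_lower = 12/63 = 0.1905
D = 0.6349 - 0.1905 = 0.4444

0.4444


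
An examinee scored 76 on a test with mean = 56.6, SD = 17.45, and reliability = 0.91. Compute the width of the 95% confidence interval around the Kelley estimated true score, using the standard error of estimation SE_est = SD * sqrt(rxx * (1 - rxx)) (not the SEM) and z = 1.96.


True score estimate = 0.91*76 + 0.09*56.6 = 74.254
SE_est = SD * sqrt(rxx * (1 - rxx)) = 17.45 * sqrt(0.91 * 0.09) = 17.45 * sqrt(0.0819) = 4.993872
CI = T_est +/- z * SE_est, so width = 2 * z * SE_est = 2 * 1.96 * 4.993872
Width = 19.576

19.576


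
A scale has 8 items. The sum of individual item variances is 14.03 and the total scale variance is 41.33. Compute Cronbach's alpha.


alpha = (k/(k-1)) * (1 - sum(si^2)/s_total^2)
= (8/7) * (1 - 14.03/41.33)
alpha = 0.7549

0.7549


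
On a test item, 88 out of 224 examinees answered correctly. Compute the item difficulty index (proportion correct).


Item difficulty p = number correct / total examinees
p = 88 / 224
p = 0.3929

0.3929


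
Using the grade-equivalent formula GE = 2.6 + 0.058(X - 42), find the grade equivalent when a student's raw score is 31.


raw - median = 31 - 42 = -11
slope * diff = 0.058 * -11 = -0.638
GE = 2.6 + -0.638
GE = 1.962

1.962


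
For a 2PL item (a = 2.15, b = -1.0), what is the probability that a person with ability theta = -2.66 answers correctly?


a*(theta - b) = 2.15 * (-2.66 - -1.0) = -3.569
exp(--3.569) = 35.4811
P = 1 / (1 + 35.4811)
P = 0.0274

0.0274


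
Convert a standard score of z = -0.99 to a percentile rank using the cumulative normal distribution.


CDF(z) = 0.5 * (1 + erf(z/sqrt(2)))
erf(-0.7) = -0.6778
CDF = 0.1611
Percentile rank = 0.1611 * 100 = 16.11

16.11


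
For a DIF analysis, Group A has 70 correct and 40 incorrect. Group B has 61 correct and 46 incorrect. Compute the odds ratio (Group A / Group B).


Odds_A = 70/40 = 1.75
Odds_B = 61/46 = 1.3261
OR = Odds_A / Odds_B = 1.75 / 1.3261
Exactly, OR = (70 * 46) / (40 * 61) = 3220 / 2440
OR = 1.3197

1.3197


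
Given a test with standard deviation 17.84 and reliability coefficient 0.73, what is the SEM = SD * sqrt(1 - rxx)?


SEM = SD * sqrt(1 - rxx)
SEM = 17.84 * sqrt(1 - 0.73)
SEM = 17.84 * sqrt(0.27) = 17.84 * 0.519615
SEM = 9.2699

9.2699


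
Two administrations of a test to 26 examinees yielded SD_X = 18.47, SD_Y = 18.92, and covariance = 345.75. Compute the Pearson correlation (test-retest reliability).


r = cov(X,Y) / (SD_X * SD_Y)
r = 345.75 / (18.47 * 18.92)
r = 345.75 / 349.4524
r = 0.9894

0.9894


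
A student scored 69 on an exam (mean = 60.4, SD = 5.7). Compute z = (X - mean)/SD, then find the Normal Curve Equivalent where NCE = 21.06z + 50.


z = (X - mean) / SD = (69 - 60.4) / 5.7
z = 8.6 / 5.7
z = 1.5088
NCE = NCE = 21.06z + 50
Carry z at full precision (z = 8.6 / 5.7) into the conversion:
NCE = 21.06 * (8.6 / 5.7) + 50 = 181.116 / 5.7 + 50
NCE = 31.7747 + 50
NCE = 81.7747

81.7747


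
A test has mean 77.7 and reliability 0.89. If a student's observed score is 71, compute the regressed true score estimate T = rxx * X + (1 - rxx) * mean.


T_est = rxx * X + (1 - rxx) * mean
T_est = 0.89 * 71 + 0.11 * 77.7
T_est = 63.19 + 8.547
T_est = 71.737

71.737


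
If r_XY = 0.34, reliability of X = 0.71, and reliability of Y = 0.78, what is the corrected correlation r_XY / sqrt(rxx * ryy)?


r_corrected = rxy / sqrt(rxx * ryy)
= 0.34 / sqrt(0.71 * 0.78)
= 0.34 / sqrt(0.5538)
= 0.34 / 0.744177
r_corrected = 0.4569

0.4569


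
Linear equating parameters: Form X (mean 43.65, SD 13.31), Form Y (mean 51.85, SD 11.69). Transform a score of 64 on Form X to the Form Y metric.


slope = SD_Y / SD_X = 11.69 / 13.31 ~ 0.8783
intercept = mean_Y - slope * mean_X = 51.85 - (11.69 / 13.31) * 43.65 ~ 13.5128
Y = slope * X + intercept. To avoid rounding drift from the rounded slope/intercept, evaluate the equivalent form Y = mean_Y + SD_Y * (X - mean_X) / SD_X at full precision:
Y = 51.85 + 11.69 * (64 - 43.65) / 13.31
Y = 51.85 + 11.69 * 20.35 / 13.31
Y = 51.85 + 237.8915 / 13.31
Y = 51.85 + 17.8731
Y = 69.7231

69.7231


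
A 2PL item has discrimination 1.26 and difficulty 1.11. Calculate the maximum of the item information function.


For 2PL, max info at theta = b = 1.11
I_max = a^2 / 4 = 1.26^2 / 4
= 1.5876 / 4
I_max = 0.3969

0.3969


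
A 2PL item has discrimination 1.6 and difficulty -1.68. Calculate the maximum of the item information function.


For 2PL, max info at theta = b = -1.68
I_max = a^2 / 4 = 1.6^2 / 4
= 2.56 / 4
I_max = 0.64

0.64


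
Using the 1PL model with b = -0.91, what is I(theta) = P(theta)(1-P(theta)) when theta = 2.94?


P = 1/(1+exp(-(2.94--0.91))) = 0.9792
I = P*(1-P) = 0.9792 * 0.0208
I = 0.0204

0.0204


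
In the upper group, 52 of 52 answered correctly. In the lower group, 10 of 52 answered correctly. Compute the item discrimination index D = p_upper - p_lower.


p_upper = 52/52 = 1.0
p_lower = 10/52 = 0.1923
D = 1.0 - 0.1923 = 0.8077

0.8077


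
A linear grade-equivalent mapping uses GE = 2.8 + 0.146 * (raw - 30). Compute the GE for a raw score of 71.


raw - median = 71 - 30 = 41
slope * diff = 0.146 * 41 = 5.986
GE = 2.8 + 5.986
GE = 8.786

8.786


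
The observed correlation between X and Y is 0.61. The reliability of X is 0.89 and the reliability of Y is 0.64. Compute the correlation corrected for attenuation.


r_corrected = rxy / sqrt(rxx * ryy)
= 0.61 / sqrt(0.89 * 0.64)
= 0.61 / sqrt(0.5696)
= 0.61 / 0.754718
r_corrected = 0.8082

0.8082


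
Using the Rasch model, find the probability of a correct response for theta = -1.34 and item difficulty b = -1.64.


theta - b = -1.34 - -1.64 = 0.3
exp(-(theta - b)) = exp(-0.3) = 0.7408
P = 1 / (1 + 0.7408)
P = 0.5744

0.5744


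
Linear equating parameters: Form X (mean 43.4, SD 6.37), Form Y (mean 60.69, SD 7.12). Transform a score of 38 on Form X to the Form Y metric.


slope = SD_Y / SD_X = 7.12 / 6.37 ~ 1.1177
intercept = mean_Y - slope * mean_X = 60.69 - (7.12 / 6.37) * 43.4 ~ 12.1801
Y = slope * X + intercept. To avoid rounding drift from the rounded slope/intercept, evaluate the equivalent form Y = mean_Y + SD_Y * (X - mean_X) / SD_X at full precision:
Y = 60.69 + 7.12 * (38 - 43.4) / 6.37
Y = 60.69 - 7.12 * 5.4 / 6.37
Y = 60.69 - 38.448 / 6.37
Y = 60.69 - 6.0358
Y = 54.6542

54.6542


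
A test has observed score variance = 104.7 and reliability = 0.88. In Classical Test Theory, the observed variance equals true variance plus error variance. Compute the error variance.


var_true = rxx * var_obs = 0.88 * 104.7 = 92.136
var_error = var_obs - var_true
var_error = 104.7 - 92.136
var_error = 12.564

12.564


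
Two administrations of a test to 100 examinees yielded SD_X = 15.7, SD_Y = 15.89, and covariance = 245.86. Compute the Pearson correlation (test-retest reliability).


r = cov(X,Y) / (SD_X * SD_Y)
r = 245.86 / (15.7 * 15.89)
r = 245.86 / 249.473
r = 0.9855

0.9855


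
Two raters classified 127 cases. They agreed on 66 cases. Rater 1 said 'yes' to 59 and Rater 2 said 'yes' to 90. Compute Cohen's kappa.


P_o = 66/127 = 0.519685
P_e = (59*90 + 68*37) / 16129 = 0.485213
kappa = (P_o - P_e) / (1 - P_e)
kappa = (0.519685 - 0.485213) / (1 - 0.485213)
kappa = 0.067

0.067


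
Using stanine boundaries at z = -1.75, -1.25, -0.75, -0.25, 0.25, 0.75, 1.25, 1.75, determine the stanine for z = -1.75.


Stanine boundaries: [-1.75, -1.25, -0.75, -0.25, 0.25, 0.75, 1.25, 1.75]
z = -1.75
Check each boundary:
  z >= -1.75 -> could be stanine 2
  z < -1.25
  z < -0.75
  z < -0.25
  z < 0.25
  z < 0.75
  z < 1.25
  z < 1.75
Highest qualifying boundary gives stanine = 2

2


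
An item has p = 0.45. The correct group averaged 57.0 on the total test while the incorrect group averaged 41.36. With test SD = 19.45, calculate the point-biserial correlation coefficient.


q = 1 - p = 0.55
rpb = ((M1 - M0) / SD) * sqrt(p * q)
rpb = ((57.0 - 41.36) / 19.45) * sqrt(0.45 * 0.55)
rpb = 0.4

0.4


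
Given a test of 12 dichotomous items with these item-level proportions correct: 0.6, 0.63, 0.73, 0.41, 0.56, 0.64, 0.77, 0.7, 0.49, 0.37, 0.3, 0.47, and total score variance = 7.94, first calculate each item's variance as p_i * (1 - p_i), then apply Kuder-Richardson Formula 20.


For each item, compute p_i * q_i:
  Item 1: 0.6 * 0.4 = 0.24
  Item 2: 0.63 * 0.37 = 0.2331
  Item 3: 0.73 * 0.27 = 0.1971
  Item 4: 0.41 * 0.59 = 0.2419
  Item 5: 0.56 * 0.44 = 0.2464
  Item 6: 0.64 * 0.36 = 0.2304
  Item 7: 0.77 * 0.23 = 0.1771
  Item 8: 0.7 * 0.3 = 0.21
  Item 9: 0.49 * 0.51 = 0.2499
  Item 10: 0.37 * 0.63 = 0.2331
  Item 11: 0.3 * 0.7 = 0.21
  Item 12: 0.47 * 0.53 = 0.2491
Sum(p_i * q_i) = 0.24 + 0.2331 + 0.1971 + 0.2419 + 0.2464 + 0.2304 + 0.1771 + 0.21 + 0.2499 + 0.2331 + 0.21 + 0.2491 = 2.7181
KR-20 = (k/(k-1)) * (1 - Sum(p_i*q_i) / Var_total)
= (12/11) * (1 - 2.7181/7.94)
= 1.0909 * 0.6577
KR-20 = 0.7175

0.7175


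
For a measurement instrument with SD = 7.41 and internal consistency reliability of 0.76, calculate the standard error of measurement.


SEM = SD * sqrt(1 - rxx)
SEM = 7.41 * sqrt(1 - 0.76)
SEM = 7.41 * sqrt(0.24) = 7.41 * 0.489898
SEM = 3.6301

3.6301


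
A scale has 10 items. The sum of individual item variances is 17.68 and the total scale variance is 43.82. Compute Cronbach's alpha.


alpha = (k/(k-1)) * (1 - sum(si^2)/s_total^2)
= (10/9) * (1 - 17.68/43.82)
alpha = 0.6628

0.6628


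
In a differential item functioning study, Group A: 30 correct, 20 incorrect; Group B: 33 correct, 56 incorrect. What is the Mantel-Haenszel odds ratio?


Odds_A = 30/20 = 1.5
Odds_B = 33/56 = 0.5893
OR = Odds_A / Odds_B = 1.5 / 0.5893
Exactly, OR = (30 * 56) / (20 * 33) = 1680 / 660
OR = 2.5455

2.5455


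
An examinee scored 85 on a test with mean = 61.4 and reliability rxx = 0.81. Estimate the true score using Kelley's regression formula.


T_est = rxx * X + (1 - rxx) * mean
T_est = 0.81 * 85 + 0.19 * 61.4
T_est = 68.85 + 11.666
T_est = 80.516

80.516


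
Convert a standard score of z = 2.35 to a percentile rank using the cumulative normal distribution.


CDF(z) = 0.5 * (1 + erf(z/sqrt(2)))
erf(1.6617) = 0.9812
CDF = 0.9906
Percentile rank = 0.9906 * 100 = 99.06

99.06


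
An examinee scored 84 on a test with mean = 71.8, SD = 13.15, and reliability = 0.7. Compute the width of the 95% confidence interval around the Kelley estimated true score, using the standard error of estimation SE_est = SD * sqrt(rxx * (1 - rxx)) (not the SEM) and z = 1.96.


True score estimate = 0.7*84 + 0.3*71.8 = 80.34
SE_est = SD * sqrt(rxx * (1 - rxx)) = 13.15 * sqrt(0.7 * 0.3) = 13.15 * sqrt(0.21) = 6.026087
CI = T_est +/- z * SE_est, so width = 2 * z * SE_est = 2 * 1.96 * 6.026087
Width = 23.6223

23.6223


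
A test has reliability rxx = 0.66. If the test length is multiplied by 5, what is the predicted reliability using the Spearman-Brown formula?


r_new = (n * rxx) / (1 + (n-1) * rxx)
r_new = (5 * 0.66) / (1 + 4 * 0.66)
r_new = 3.3 / 3.64
r_new = 0.9066

0.9066


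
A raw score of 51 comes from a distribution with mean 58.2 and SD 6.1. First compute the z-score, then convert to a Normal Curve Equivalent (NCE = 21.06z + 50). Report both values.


z = (X - mean) / SD = (51 - 58.2) / 6.1
z = -7.2 / 6.1
z = -1.1803
NCE = NCE = 21.06z + 50
Carry z at full precision (z = -7.2 / 6.1) into the conversion:
NCE = 21.06 * (-7.2 / 6.1) + 50 = -151.632 / 6.1 + 50
NCE = -24.8577 + 50
NCE = 25.1423

25.1423


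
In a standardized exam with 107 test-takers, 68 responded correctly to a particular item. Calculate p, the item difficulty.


Item difficulty p = number correct / total examinees
p = 68 / 107
p = 0.6355

0.6355


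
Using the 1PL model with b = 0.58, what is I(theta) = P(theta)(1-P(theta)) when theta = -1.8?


P = 1/(1+exp(-(-1.8-0.58))) = 0.0847
I = P*(1-P) = 0.0847 * 0.9153
I = 0.0775

0.0775


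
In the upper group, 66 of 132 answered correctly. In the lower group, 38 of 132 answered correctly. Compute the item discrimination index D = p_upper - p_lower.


p_upper = 66/132 = 0.5
p_lower = 38/132 = 0.2879
D = 0.5 - 0.2879 = 0.2121

0.2121


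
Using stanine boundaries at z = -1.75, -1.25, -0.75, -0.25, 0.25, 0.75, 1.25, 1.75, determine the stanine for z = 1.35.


Stanine boundaries: [-1.75, -1.25, -0.75, -0.25, 0.25, 0.75, 1.25, 1.75]
z = 1.35
Check each boundary:
  z >= -1.75 -> could be stanine 2
  z >= -1.25 -> could be stanine 3
  z >= -0.75 -> could be stanine 4
  z >= -0.25 -> could be stanine 5
  z >= 0.25 -> could be stanine 6
  z >= 0.75 -> could be stanine 7
  z >= 1.25 -> could be stanine 8
  z < 1.75
Highest qualifying boundary gives stanine = 8

8


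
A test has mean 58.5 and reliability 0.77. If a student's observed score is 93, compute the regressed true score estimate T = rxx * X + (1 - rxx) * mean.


T_est = rxx * X + (1 - rxx) * mean
T_est = 0.77 * 93 + 0.23 * 58.5
T_est = 71.61 + 13.455
T_est = 85.065

85.065


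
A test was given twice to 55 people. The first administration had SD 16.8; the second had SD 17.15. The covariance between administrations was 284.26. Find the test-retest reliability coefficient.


r = cov(X,Y) / (SD_X * SD_Y)
r = 284.26 / (16.8 * 17.15)
r = 284.26 / 288.12
r = 0.9866

0.9866


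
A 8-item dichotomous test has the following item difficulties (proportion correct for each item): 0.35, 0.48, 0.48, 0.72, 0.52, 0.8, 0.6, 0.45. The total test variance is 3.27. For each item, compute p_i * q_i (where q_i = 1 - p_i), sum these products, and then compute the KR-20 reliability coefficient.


For each item, compute p_i * q_i:
  Item 1: 0.35 * 0.65 = 0.2275
  Item 2: 0.48 * 0.52 = 0.2496
  Item 3: 0.48 * 0.52 = 0.2496
  Item 4: 0.72 * 0.28 = 0.2016
  Item 5: 0.52 * 0.48 = 0.2496
  Item 6: 0.8 * 0.2 = 0.16
  Item 7: 0.6 * 0.4 = 0.24
  Item 8: 0.45 * 0.55 = 0.2475
Sum(p_i * q_i) = 0.2275 + 0.2496 + 0.2496 + 0.2016 + 0.2496 + 0.16 + 0.24 + 0.2475 = 1.8254
KR-20 = (k/(k-1)) * (1 - Sum(p_i*q_i) / Var_total)
= (8/7) * (1 - 1.8254/3.27)
= 1.1429 * 0.4418
KR-20 = 0.5049

0.5049


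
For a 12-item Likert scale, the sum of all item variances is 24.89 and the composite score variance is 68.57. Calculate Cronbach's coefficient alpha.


alpha = (k/(k-1)) * (1 - sum(si^2)/s_total^2)
= (12/11) * (1 - 24.89/68.57)
alpha = 0.6949

0.6949


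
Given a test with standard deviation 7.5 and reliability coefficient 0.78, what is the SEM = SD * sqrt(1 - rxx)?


SEM = SD * sqrt(1 - rxx)
SEM = 7.5 * sqrt(1 - 0.78)
SEM = 7.5 * sqrt(0.22) = 7.5 * 0.469042
SEM = 3.5178

3.5178


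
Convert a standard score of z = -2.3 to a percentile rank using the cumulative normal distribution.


CDF(z) = 0.5 * (1 + erf(z/sqrt(2)))
erf(-1.6263) = -0.9786
CDF = 0.0107
Percentile rank = 0.0107 * 100 = 1.07

1.07


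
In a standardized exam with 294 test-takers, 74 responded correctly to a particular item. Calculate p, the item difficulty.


Item difficulty p = number correct / total examinees
p = 74 / 294
p = 0.2517

0.2517


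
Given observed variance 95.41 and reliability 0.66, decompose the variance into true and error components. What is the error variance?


var_true = rxx * var_obs = 0.66 * 95.41 = 62.9706
var_error = var_obs - var_true
var_error = 95.41 - 62.9706
var_error = 32.4394

32.4394


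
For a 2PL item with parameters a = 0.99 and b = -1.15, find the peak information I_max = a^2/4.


For 2PL, max info at theta = b = -1.15
I_max = a^2 / 4 = 0.99^2 / 4
= 0.9801 / 4
I_max = 0.245

0.245


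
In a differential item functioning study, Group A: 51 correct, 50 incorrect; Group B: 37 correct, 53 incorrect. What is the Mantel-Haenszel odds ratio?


Odds_A = 51/50 = 1.02
Odds_B = 37/53 = 0.6981
OR = Odds_A / Odds_B = 1.02 / 0.6981
Exactly, OR = (51 * 53) / (50 * 37) = 2703 / 1850
OR = 1.4611

1.4611


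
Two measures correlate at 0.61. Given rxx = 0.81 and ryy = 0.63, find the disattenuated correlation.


r_corrected = rxy / sqrt(rxx * ryy)
= 0.61 / sqrt(0.81 * 0.63)
= 0.61 / sqrt(0.5103)
= 0.61 / 0.714353
r_corrected = 0.8539

0.8539


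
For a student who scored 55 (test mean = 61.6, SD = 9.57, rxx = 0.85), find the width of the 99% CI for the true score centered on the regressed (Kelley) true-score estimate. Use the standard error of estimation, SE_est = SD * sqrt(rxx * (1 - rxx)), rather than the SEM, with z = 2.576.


True score estimate = 0.85*55 + 0.15*61.6 = 55.99
SE_est = SD * sqrt(rxx * (1 - rxx)) = 9.57 * sqrt(0.85 * 0.15) = 9.57 * sqrt(0.1275) = 3.417174
CI = T_est +/- z * SE_est, so width = 2 * z * SE_est = 2 * 2.576 * 3.417174
Width = 17.6053

17.6053


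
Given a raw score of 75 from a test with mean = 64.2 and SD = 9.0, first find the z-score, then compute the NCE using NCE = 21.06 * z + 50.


z = (X - mean) / SD = (75 - 64.2) / 9.0
z = 10.8 / 9.0
z = 1.2
NCE = NCE = 21.06z + 50
Carry z at full precision (z = 10.8 / 9.0) into the conversion:
NCE = 21.06 * (10.8 / 9.0) + 50 = 227.448 / 9.0 + 50
NCE = 25.272 + 50
NCE = 75.272

75.272


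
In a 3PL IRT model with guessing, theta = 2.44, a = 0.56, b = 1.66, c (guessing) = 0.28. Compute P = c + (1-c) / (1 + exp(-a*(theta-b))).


logit = 0.56*(2.44 - 1.66) = 0.4368
P* = 1/(1 + exp(-0.4368)) = 0.6075
P = 0.28 + (1 - 0.28) * 0.6075
P = 0.7174

0.7174


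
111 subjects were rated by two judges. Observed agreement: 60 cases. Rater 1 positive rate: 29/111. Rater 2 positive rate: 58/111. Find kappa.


P_o = 60/111 = 0.540541
P_e = (29*58 + 82*53) / 12321 = 0.489246
kappa = (P_o - P_e) / (1 - P_e)
kappa = (0.540541 - 0.489246) / (1 - 0.489246)
kappa = 0.1004

0.1004


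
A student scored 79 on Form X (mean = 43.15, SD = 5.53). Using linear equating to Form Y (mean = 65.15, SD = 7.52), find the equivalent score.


slope = SD_Y / SD_X = 7.52 / 5.53 ~ 1.3599
intercept = mean_Y - slope * mean_X = 65.15 - (7.52 / 5.53) * 43.15 ~ 6.4722
Y = slope * X + intercept. To avoid rounding drift from the rounded slope/intercept, evaluate the equivalent form Y = mean_Y + SD_Y * (X - mean_X) / SD_X at full precision:
Y = 65.15 + 7.52 * (79 - 43.15) / 5.53
Y = 65.15 + 7.52 * 35.85 / 5.53
Y = 65.15 + 269.592 / 5.53
Y = 65.15 + 48.7508
Y = 113.9008

113.9008


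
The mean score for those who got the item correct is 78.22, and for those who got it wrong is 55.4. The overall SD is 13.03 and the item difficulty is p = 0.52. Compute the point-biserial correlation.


q = 1 - p = 0.48
rpb = ((M1 - M0) / SD) * sqrt(p * q)
rpb = ((78.22 - 55.4) / 13.03) * sqrt(0.52 * 0.48)
rpb = 0.875

0.875


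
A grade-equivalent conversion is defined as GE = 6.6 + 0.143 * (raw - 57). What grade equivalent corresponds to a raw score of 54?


raw - median = 54 - 57 = -3
slope * diff = 0.143 * -3 = -0.429
GE = 6.6 + -0.429
GE = 6.171

6.171


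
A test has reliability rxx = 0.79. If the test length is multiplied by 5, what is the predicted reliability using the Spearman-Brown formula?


r_new = (n * rxx) / (1 + (n-1) * rxx)
r_new = (5 * 0.79) / (1 + 4 * 0.79)
r_new = 3.95 / 4.16
r_new = 0.9495

0.9495


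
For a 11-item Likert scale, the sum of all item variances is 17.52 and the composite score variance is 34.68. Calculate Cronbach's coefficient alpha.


alpha = (k/(k-1)) * (1 - sum(si^2)/s_total^2)
= (11/10) * (1 - 17.52/34.68)
alpha = 0.5443

0.5443


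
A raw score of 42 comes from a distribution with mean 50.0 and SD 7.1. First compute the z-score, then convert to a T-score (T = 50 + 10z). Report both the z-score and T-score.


z = (X - mean) / SD = (42 - 50.0) / 7.1
z = -8.0 / 7.1
z = -1.1268
T-score = T = 50 + 10z
Carry z at full precision (z = -8.0 / 7.1) into the conversion:
T-score = 50 + 10 * (-8.0 / 7.1) = 50 + -80 / 7.1
T-score = 50 + -11.2676
T-score = 38.7324

38.7324


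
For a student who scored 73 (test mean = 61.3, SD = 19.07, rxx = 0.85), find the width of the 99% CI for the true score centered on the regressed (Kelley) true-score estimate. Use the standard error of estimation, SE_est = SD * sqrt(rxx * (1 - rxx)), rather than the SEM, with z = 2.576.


True score estimate = 0.85*73 + 0.15*61.3 = 71.245
SE_est = SD * sqrt(rxx * (1 - rxx)) = 19.07 * sqrt(0.85 * 0.15) = 19.07 * sqrt(0.1275) = 6.809352
CI = T_est +/- z * SE_est, so width = 2 * z * SE_est = 2 * 2.576 * 6.809352
Width = 35.0818

35.0818


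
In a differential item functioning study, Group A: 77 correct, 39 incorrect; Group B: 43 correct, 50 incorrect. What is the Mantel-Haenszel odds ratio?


Odds_A = 77/39 = 1.9744
Odds_B = 43/50 = 0.86
OR = Odds_A / Odds_B = 1.9744 / 0.86
Exactly, OR = (77 * 50) / (39 * 43) = 3850 / 1677
OR = 2.2958

2.2958


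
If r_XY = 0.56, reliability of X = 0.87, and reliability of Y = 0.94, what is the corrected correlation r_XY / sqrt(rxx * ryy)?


r_corrected = rxy / sqrt(rxx * ryy)
= 0.56 / sqrt(0.87 * 0.94)
= 0.56 / sqrt(0.8178)
= 0.56 / 0.904323
r_corrected = 0.6192

0.6192


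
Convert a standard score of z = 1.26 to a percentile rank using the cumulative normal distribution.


CDF(z) = 0.5 * (1 + erf(z/sqrt(2)))
erf(0.891) = 0.7923
CDF = 0.8962
Percentile rank = 0.8962 * 100 = 89.62

89.62


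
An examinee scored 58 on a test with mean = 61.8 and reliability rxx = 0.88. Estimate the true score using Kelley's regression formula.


T_est = rxx * X + (1 - rxx) * mean
T_est = 0.88 * 58 + 0.12 * 61.8
T_est = 51.04 + 7.416
T_est = 58.456

58.456


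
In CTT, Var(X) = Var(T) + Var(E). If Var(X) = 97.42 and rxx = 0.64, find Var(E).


var_true = rxx * var_obs = 0.64 * 97.42 = 62.3488
var_error = var_obs - var_true
var_error = 97.42 - 62.3488
var_error = 35.0712

35.0712


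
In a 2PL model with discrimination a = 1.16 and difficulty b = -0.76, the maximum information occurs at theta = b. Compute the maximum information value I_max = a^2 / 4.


For 2PL, max info at theta = b = -0.76
I_max = a^2 / 4 = 1.16^2 / 4
= 1.3456 / 4
I_max = 0.3364

0.3364


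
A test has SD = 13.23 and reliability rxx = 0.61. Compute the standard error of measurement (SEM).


SEM = SD * sqrt(1 - rxx)
SEM = 13.23 * sqrt(1 - 0.61)
SEM = 13.23 * sqrt(0.39) = 13.23 * 0.6245
SEM = 8.2621

8.2621


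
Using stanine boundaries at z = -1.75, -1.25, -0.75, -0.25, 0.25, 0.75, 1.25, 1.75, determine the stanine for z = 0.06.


Stanine boundaries: [-1.75, -1.25, -0.75, -0.25, 0.25, 0.75, 1.25, 1.75]
z = 0.06
Check each boundary:
  z >= -1.75 -> could be stanine 2
  z >= -1.25 -> could be stanine 3
  z >= -0.75 -> could be stanine 4
  z >= -0.25 -> could be stanine 5
  z < 0.25
  z < 0.75
  z < 1.25
  z < 1.75
Highest qualifying boundary gives stanine = 5

5


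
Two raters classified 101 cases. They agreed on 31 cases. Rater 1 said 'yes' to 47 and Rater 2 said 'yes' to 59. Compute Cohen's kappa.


P_o = 31/101 = 0.306931
P_e = (47*59 + 54*42) / 10201 = 0.494167
kappa = (P_o - P_e) / (1 - P_e)
kappa = (0.306931 - 0.494167) / (1 - 0.494167)
kappa = -0.3702

-0.3702


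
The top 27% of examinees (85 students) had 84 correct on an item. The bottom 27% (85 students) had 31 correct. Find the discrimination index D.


p_upper = 84/85 = 0.9882
p_lower = 31/85 = 0.3647
D = 0.9882 - 0.3647 = 0.6235

0.6235


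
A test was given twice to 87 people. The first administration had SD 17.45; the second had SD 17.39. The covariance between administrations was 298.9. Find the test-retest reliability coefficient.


r = cov(X,Y) / (SD_X * SD_Y)
r = 298.9 / (17.45 * 17.39)
r = 298.9 / 303.4555
r = 0.985

0.985


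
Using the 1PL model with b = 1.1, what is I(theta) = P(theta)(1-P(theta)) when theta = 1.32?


P = 1/(1+exp(-(1.32-1.1))) = 0.5548
I = P*(1-P) = 0.5548 * 0.4452
I = 0.247

0.247


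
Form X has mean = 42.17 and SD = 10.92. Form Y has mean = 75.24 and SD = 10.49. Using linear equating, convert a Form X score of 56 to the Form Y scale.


slope = SD_Y / SD_X = 10.49 / 10.92 ~ 0.9606
intercept = mean_Y - slope * mean_X = 75.24 - (10.49 / 10.92) * 42.17 ~ 34.7305
Y = slope * X + intercept. To avoid rounding drift from the rounded slope/intercept, evaluate the equivalent form Y = mean_Y + SD_Y * (X - mean_X) / SD_X at full precision:
Y = 75.24 + 10.49 * (56 - 42.17) / 10.92
Y = 75.24 + 10.49 * 13.83 / 10.92
Y = 75.24 + 145.0767 / 10.92
Y = 75.24 + 13.2854
Y = 88.5254

88.5254


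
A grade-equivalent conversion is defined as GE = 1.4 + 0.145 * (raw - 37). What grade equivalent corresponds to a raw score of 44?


raw - median = 44 - 37 = 7
slope * diff = 0.145 * 7 = 1.015
GE = 1.4 + 1.015
GE = 2.415

2.415


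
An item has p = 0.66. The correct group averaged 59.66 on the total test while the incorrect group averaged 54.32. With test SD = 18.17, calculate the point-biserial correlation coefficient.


q = 1 - p = 0.34
rpb = ((M1 - M0) / SD) * sqrt(p * q)
rpb = ((59.66 - 54.32) / 18.17) * sqrt(0.66 * 0.34)
rpb = 0.1392

0.1392


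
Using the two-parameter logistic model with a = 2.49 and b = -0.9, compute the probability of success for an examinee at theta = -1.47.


a*(theta - b) = 2.49 * (-1.47 - -0.9) = -1.4193
exp(--1.4193) = 4.1342
P = 1 / (1 + 4.1342)
P = 0.1948

0.1948


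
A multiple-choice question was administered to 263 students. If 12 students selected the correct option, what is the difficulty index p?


Item difficulty p = number correct / total examinees
p = 12 / 263
p = 0.0456

0.0456


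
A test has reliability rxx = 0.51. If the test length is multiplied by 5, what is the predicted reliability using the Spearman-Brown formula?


r_new = (n * rxx) / (1 + (n-1) * rxx)
r_new = (5 * 0.51) / (1 + 4 * 0.51)
r_new = 2.55 / 3.04
r_new = 0.8388

0.8388


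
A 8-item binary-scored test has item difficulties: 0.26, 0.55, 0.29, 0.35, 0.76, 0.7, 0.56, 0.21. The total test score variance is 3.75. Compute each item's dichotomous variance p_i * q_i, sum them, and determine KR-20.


For each item, compute p_i * q_i:
  Item 1: 0.26 * 0.74 = 0.1924
  Item 2: 0.55 * 0.45 = 0.2475
  Item 3: 0.29 * 0.71 = 0.2059
  Item 4: 0.35 * 0.65 = 0.2275
  Item 5: 0.76 * 0.24 = 0.1824
  Item 6: 0.7 * 0.3 = 0.21
  Item 7: 0.56 * 0.44 = 0.2464
  Item 8: 0.21 * 0.79 = 0.1659
Sum(p_i * q_i) = 0.1924 + 0.2475 + 0.2059 + 0.2275 + 0.1824 + 0.21 + 0.2464 + 0.1659 = 1.678
KR-20 = (k/(k-1)) * (1 - Sum(p_i*q_i) / Var_total)
= (8/7) * (1 - 1.678/3.75)
= 1.1429 * 0.5525
KR-20 = 0.6315

0.6315


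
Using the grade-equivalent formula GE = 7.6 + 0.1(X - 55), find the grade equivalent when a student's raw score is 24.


raw - median = 24 - 55 = -31
slope * diff = 0.1 * -31 = -3.1
GE = 7.6 + -3.1
GE = 4.5

4.5


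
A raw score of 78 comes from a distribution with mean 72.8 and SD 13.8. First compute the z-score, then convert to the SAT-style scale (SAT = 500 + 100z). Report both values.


z = (X - mean) / SD = (78 - 72.8) / 13.8
z = 5.2 / 13.8
z = 0.3768
SAT-scale = SAT = 500 + 100z
Carry z at full precision (z = 5.2 / 13.8) into the conversion:
SAT-scale = 500 + 100 * (5.2 / 13.8) = 500 + 520 / 13.8
SAT-scale = 500 + 37.6812
SAT-scale = 537.6812

537.6812


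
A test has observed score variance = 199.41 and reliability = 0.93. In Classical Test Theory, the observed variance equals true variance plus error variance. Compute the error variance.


var_true = rxx * var_obs = 0.93 * 199.41 = 185.4513
var_error = var_obs - var_true
var_error = 199.41 - 185.4513
var_error = 13.9587

13.9587


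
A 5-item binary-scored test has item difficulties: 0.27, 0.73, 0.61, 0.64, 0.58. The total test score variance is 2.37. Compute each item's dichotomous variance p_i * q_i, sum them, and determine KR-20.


For each item, compute p_i * q_i:
  Item 1: 0.27 * 0.73 = 0.1971
  Item 2: 0.73 * 0.27 = 0.1971
  Item 3: 0.61 * 0.39 = 0.2379
  Item 4: 0.64 * 0.36 = 0.2304
  Item 5: 0.58 * 0.42 = 0.2436
Sum(p_i * q_i) = 0.1971 + 0.1971 + 0.2379 + 0.2304 + 0.2436 = 1.1061
KR-20 = (k/(k-1)) * (1 - Sum(p_i*q_i) / Var_total)
= (5/4) * (1 - 1.1061/2.37)
= 1.25 * 0.5333
KR-20 = 0.6666

0.6666


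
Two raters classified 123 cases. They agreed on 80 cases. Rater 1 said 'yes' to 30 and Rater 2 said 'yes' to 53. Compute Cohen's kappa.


P_o = 80/123 = 0.650407
P_e = (30*53 + 93*70) / 15129 = 0.535396
kappa = (P_o - P_e) / (1 - P_e)
kappa = (0.650407 - 0.535396) / (1 - 0.535396)
kappa = 0.2475

0.2475


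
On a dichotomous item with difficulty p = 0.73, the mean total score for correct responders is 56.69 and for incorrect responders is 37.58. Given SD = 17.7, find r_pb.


q = 1 - p = 0.27
rpb = ((M1 - M0) / SD) * sqrt(p * q)
rpb = ((56.69 - 37.58) / 17.7) * sqrt(0.73 * 0.27)
rpb = 0.4793

0.4793


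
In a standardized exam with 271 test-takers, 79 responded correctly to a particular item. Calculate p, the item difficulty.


Item difficulty p = number correct / total examinees
p = 79 / 271
p = 0.2915

0.2915


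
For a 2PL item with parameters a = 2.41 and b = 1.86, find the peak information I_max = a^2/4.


For 2PL, max info at theta = b = 1.86
I_max = a^2 / 4 = 2.41^2 / 4
= 5.8081 / 4
I_max = 1.452

1.452
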